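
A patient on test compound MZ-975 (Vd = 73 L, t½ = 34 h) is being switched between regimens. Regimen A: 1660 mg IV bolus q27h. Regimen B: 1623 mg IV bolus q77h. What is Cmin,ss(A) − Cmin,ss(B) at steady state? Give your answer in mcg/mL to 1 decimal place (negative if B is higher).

25.1 mcg/mL

Regimen A: f = (1/2)^(27/34) ≈ 0.5767; Cmin,ss = (1660/73)·f/(1−f) ≈ 30.980 mcg/mL.
Regimen B: f = (1/2)^(77/34) ≈ 0.2081; Cmin,ss = (1623/73)·f/(1−f) ≈ 5.842 mcg/mL.
Difference ≈ 30.980 − 5.842 ≈ 25.138 mcg/mL.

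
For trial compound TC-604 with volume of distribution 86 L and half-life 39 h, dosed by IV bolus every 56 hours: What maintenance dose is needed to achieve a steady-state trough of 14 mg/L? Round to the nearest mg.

2053 mg

τ/t½ = 56/39 ≈ 1.4359, so f = (1/2)^(56/39) ≈ 0.369617.
Cmin,ss = (D/Vd)·f/(1−f), so D = Cmin,ss·Vd·(1−f)/f.
D = 14 × 86 × (1−f)/f ≈ 14 × 86 × 1.70550 ≈ 2053.42 mg.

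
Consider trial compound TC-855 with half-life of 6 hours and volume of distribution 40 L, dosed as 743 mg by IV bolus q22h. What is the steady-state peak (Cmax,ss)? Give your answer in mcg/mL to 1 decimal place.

Over one 22-h interval, 22/6 ≈ 3.6667 half-lives elapse, leaving f ≈ 0.0787 of each dose.
Accumulation ratio R = 1/(1 − f) ≈ 1/0.9213 ≈ 1.0854.
Each bolus raises the concentration by D/Vd = 743/40 ≈ 18.575 mcg/mL.
Steady-state peak Cmax,ss = C₀·R ≈ 18.575 × 1.0854 ≈ 20.161 mcg/mL.

20.2 mcg/mL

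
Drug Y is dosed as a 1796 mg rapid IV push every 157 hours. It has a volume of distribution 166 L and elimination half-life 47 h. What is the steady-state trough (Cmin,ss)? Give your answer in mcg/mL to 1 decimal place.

1.2 mcg/mL

τ/t½ = 157/47 ≈ 3.3404, so fraction remaining f = (1/2)^(157/47) ≈ 0.0987.
At steady state, accumulation factor R = 1/(1 − e^(−kτ)) ≈ 1.1095.
Each bolus raises the concentration by D/Vd = 1796/166 ≈ 10.819 mcg/mL.
Cmax,ss = C₀/(1 − f) ≈ 10.819/0.9013 ≈ 12.004 mcg/mL.
One interval later, Cmin,ss = Cmax,ss·e^(−kτ) ≈ 12.004 × 0.0987 ≈ 1.185 mcg/mL.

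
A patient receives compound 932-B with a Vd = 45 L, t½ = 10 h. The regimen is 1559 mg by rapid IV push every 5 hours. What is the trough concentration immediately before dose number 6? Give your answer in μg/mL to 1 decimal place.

68.9 μg/mL

f = (1/2)^(τ/t½) = (1/2)^(5/10) ≈ 0.7071.
C₀ = D/Vd = 1559/45 ≈ 34.644 μg/mL.
Before the 6th dose, 5 doses have been given. Superposition: Cmin = C₀·(f + f² + … + f^5).
≈ 34.644 × (0.7071 + 0.5000 + 0.3535 + 0.2500 + 0.1768) ≈ 34.644 × 1.9874 ≈ 68.851 μg/mL.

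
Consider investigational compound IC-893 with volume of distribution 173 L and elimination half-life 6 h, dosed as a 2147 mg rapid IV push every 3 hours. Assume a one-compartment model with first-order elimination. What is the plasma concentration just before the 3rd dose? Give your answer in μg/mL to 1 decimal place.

f = (1/2)^(τ/t½) = (1/2)^(3/6) ≈ 0.7071.
C₀ = D/Vd = 2147/173 ≈ 12.410 μg/mL.
Before the 3rd dose, 2 doses have been given. Superposition: Cmin = C₀·(f + f²).
≈ 12.410 × (0.7071 + 0.5000) ≈ 12.410 × 1.2071 ≈ 14.980 μg/mL.

15.0 μg/mL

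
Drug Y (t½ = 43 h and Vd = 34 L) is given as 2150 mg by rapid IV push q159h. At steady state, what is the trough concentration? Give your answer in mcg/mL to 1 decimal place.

5.3 mcg/mL

k = ln2/t½ = ln2/43 ≈ 0.016120 h⁻¹; fraction remaining f = e^(−kτ) = e^(−0.016120×159) ≈ 0.0771.
Each bolus raises the concentration by D/Vd = 2150/34 ≈ 63.235 mcg/mL.
Steady-state trough Cmin,ss = C₀·f/(1−f) ≈ 63.235 × 0.0771/0.9229 ≈ 5.283 mcg/mL.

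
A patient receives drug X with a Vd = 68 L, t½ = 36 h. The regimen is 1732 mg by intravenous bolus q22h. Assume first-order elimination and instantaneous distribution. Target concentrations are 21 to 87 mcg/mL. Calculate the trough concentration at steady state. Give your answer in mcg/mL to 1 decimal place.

48.3 mcg/mL

Over one 22-h interval, 22/36 ≈ 0.61111 half-lives elapse, leaving f ≈ 0.6547 of each dose.
Single-dose peak C₀ = D/Vd = 1732/68 ≈ 25.471 mcg/mL.
Steady-state trough Cmin,ss = C₀·f/(1−f) ≈ 25.471 × 0.6547/0.3453 ≈ 48.294 mcg/mL.
Trough 48.3 mcg/mL vs MEC 21 mcg/mL: adequate.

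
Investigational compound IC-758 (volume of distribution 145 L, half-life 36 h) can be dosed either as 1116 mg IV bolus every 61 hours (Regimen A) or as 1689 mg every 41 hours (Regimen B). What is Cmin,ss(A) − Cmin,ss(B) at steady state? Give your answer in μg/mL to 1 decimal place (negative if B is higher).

-6.2 μg/mL

Regimen A: f = (1/2)^(61/36) ≈ 0.3090; Cmin,ss = (1116/145)·f/(1−f) ≈ 3.442 μg/mL.
Regimen B: f = (1/2)^(41/36) ≈ 0.4541; Cmin,ss = (1689/145)·f/(1−f) ≈ 9.689 μg/mL.
Difference ≈ 3.442 − 9.689 ≈ -6.247 μg/mL.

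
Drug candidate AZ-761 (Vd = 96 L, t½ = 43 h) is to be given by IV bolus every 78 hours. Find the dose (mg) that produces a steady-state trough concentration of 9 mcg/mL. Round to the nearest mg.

2174 mg

τ/t½ = 78/43 ≈ 1.814, so f = (1/2)^(78/43) ≈ 0.284410.
Cmin,ss = (D/Vd)·f/(1−f), so D = Cmin,ss·Vd·(1−f)/f.
D = 9 × 96 × (1−f)/f ≈ 9 × 96 × 2.51605 ≈ 2173.87 mg.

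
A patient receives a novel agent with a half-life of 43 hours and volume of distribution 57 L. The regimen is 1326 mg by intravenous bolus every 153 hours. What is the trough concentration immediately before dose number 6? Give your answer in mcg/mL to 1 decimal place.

2.2 mcg/mL

f = (1/2)^(τ/t½) = (1/2)^(153/43) ≈ 0.0849.
C₀ = D/Vd = 1326/57 ≈ 23.263 mcg/mL.
Before the 6th dose, 5 doses have been given. Superposition: Cmin = C₀·(f + f² + … + f^5).
≈ 23.263 × (0.0849 + 0.0072 + 0.0006 + 0.0001 + 0.0000) ≈ 23.263 × 0.0928 ≈ 2.159 mcg/mL.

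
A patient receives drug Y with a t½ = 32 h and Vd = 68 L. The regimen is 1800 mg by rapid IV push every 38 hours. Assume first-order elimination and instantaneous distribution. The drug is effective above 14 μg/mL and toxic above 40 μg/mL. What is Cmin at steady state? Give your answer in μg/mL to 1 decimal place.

Over one 38-h interval, 38/32 ≈ 1.1875 half-lives elapse, leaving f ≈ 0.4391 of each dose.
At steady state, accumulation factor R = 1/(1 − e^(−kτ)) ≈ 1.7828.
Each bolus raises the concentration by D/Vd = 1800/68 ≈ 26.471 μg/mL.
Cmax,ss = C₀/(1 − f) ≈ 26.471/0.5609 ≈ 47.194 μg/mL.
Steady-state trough Cmin,ss = Cmax,ss·f ≈ 47.194 × 0.4391 ≈ 20.723 μg/mL.
Trough 20.7 μg/mL vs MEC 14 μg/mL: adequate.

20.7 μg/mL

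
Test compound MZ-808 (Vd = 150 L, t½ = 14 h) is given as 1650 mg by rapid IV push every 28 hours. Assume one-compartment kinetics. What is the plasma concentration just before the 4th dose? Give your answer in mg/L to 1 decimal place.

3.6 mg/L

f = (1/2)^(τ/t½) = (1/2)^(28/14) ≈ 0.2500.
C₀ = D/Vd = 1650/150 ≈ 11.000 mg/L.
Before the 4th dose, 3 doses have been given. Superposition: Cmin = C₀·(f + f² + … + f^3).
≈ 11.000 × (0.2500 + 0.0625 + 0.0156) ≈ 11.000 × 0.3281 ≈ 3.609 mg/L.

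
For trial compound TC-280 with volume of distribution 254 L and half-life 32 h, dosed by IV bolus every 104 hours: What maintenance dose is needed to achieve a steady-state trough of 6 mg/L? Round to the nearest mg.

τ/t½ = 104/32 ≈ 3.25, so f = (1/2)^(104/32) ≈ 0.105112.
Cmin,ss = (D/Vd)·f/(1−f), so D = Cmin,ss·Vd·(1−f)/f.
D = 6 × 254 × (1−f)/f ≈ 6 × 254 × 8.51366 ≈ 12974.82 mg.

12975 mg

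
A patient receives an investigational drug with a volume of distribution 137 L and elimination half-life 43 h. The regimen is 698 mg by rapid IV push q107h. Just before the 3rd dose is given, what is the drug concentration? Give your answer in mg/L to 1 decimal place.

f = (1/2)^(τ/t½) = (1/2)^(107/43) ≈ 0.1782.
C₀ = D/Vd = 698/137 ≈ 5.095 mg/L.
Before the 3rd dose, 2 doses have been given. Superposition: Cmin = C₀·(f + f²).
≈ 5.095 × (0.1782 + 0.0318) ≈ 5.095 × 0.2100 ≈ 1.070 mg/L.

1.1 mg/L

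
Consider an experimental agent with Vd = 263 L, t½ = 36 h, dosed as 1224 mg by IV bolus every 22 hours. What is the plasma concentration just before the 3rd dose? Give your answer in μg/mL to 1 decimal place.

5.0 μg/mL

f = (1/2)^(τ/t½) = (1/2)^(22/36) ≈ 0.6547.
C₀ = D/Vd = 1224/263 ≈ 4.654 μg/mL.
Before the 3rd dose, 2 doses have been given. Superposition: Cmin = C₀·(f + f²).
≈ 4.654 × (0.6547 + 0.4286) ≈ 4.654 × 1.0833 ≈ 5.042 μg/mL.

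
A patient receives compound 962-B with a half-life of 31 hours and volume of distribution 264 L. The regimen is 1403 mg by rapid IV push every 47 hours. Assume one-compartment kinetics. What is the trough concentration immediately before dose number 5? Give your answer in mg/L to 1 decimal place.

2.8 mg/L

f = (1/2)^(τ/t½) = (1/2)^(47/31) ≈ 0.3496.
C₀ = D/Vd = 1403/264 ≈ 5.314 mg/L.
Before the 5th dose, 4 doses have been given. Superposition: Cmin = C₀·(f + f² + … + f^4).
≈ 5.314 × (0.3496 + 0.1222 + 0.0427 + 0.0149) ≈ 5.314 × 0.5294 ≈ 2.813 mg/L.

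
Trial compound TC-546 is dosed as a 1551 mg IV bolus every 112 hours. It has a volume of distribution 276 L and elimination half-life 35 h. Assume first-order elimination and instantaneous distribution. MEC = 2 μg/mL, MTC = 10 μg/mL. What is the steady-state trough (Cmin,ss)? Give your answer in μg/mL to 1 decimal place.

0.7 μg/mL

Over one 112-h interval, 112/35 ≈ 3.2 half-lives elapse, leaving f ≈ 0.1088 of each dose.
Single-dose peak C₀ = D/Vd = 1551/276 ≈ 5.620 μg/mL.
Steady-state trough Cmin,ss = C₀·f/(1−f) ≈ 5.620 × 0.1088/0.8912 ≈ 0.686 μg/mL.
Trough 0.7 μg/mL vs MEC 2 μg/mL: subtherapeutic.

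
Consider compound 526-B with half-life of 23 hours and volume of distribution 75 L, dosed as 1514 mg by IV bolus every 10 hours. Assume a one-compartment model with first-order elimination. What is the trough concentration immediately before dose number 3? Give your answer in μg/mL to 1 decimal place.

26.0 μg/mL

f = (1/2)^(τ/t½) = (1/2)^(10/23) ≈ 0.7398.
C₀ = D/Vd = 1514/75 ≈ 20.187 μg/mL.
Before the 3rd dose, 2 doses have been given. Superposition: Cmin = C₀·(f + f²).
≈ 20.187 × (0.7398 + 0.5473) ≈ 20.187 × 1.2871 ≈ 25.983 μg/mL.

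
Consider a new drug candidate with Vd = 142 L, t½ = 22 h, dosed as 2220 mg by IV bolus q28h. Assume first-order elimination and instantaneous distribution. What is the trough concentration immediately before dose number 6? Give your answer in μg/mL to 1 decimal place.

10.9 μg/mL

f = (1/2)^(τ/t½) = (1/2)^(28/22) ≈ 0.4139.
C₀ = D/Vd = 2220/142 ≈ 15.634 μg/mL.
Before the 6th dose, 5 doses have been given. Superposition: Cmin = C₀·(f + f² + … + f^5).
≈ 15.634 × (0.4139 + 0.1713 + 0.0709 + 0.0293 + 0.0121) ≈ 15.634 × 0.6975 ≈ 10.905 μg/mL.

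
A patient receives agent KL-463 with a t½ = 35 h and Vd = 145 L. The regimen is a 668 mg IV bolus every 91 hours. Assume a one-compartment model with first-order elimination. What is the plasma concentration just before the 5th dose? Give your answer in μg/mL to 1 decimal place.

f = (1/2)^(τ/t½) = (1/2)^(91/35) ≈ 0.1649.
C₀ = D/Vd = 668/145 ≈ 4.607 μg/mL.
Before the 5th dose, 4 doses have been given. Superposition: Cmin = C₀·(f + f² + … + f^4).
≈ 4.607 × (0.1649 + 0.0272 + 0.0045 + 0.0007) ≈ 4.607 × 0.1973 ≈ 0.909 μg/mL.

0.9 μg/mL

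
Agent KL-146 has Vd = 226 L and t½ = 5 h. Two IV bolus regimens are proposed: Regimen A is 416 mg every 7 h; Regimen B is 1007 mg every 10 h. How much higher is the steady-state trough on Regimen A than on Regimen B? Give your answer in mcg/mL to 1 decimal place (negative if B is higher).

Regimen A: f = (1/2)^(7/5) ≈ 0.3789; Cmin,ss = (416/226)·f/(1−f) ≈ 1.123 mcg/mL.
Regimen B: f = (1/2)^(10/5) ≈ 0.2500; Cmin,ss = (1007/226)·f/(1−f) ≈ 1.485 mcg/mL.
Difference ≈ 1.123 − 1.485 ≈ -0.362 mcg/mL.

-0.4 mcg/mL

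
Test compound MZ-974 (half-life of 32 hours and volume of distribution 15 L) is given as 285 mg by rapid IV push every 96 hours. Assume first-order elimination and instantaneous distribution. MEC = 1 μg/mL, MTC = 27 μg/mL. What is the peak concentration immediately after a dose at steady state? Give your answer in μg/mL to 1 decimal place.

21.7 μg/mL

The dosing interval is 3 half-lives, so f = 2^(−3) = 0.125.
At steady state, R = 1/(1 − 0.125) = 8/7.
Single-dose peak C₀ = D/Vd = 285/15 = 19 μg/mL.
Steady-state peak Cmax,ss = C₀·R = 19 × 8/7 ≈ 21.714 μg/mL.
Peak 21.7 μg/mL vs MTC 27 μg/mL: below toxic threshold.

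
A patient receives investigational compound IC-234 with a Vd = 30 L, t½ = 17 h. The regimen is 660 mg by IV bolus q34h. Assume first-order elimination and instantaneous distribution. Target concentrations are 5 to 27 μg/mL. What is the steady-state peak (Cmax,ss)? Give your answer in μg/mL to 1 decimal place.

29.3 μg/mL

τ = 34 h = 2 half-lives, so f = (1/2)^2 = 0.25.
Accumulation ratio R = 1/(1 − f) = 1/0.75 = 4/3.
Single-dose peak C₀ = D/Vd = 660/30 = 22 μg/mL.
Steady-state peak Cmax,ss = C₀·R = 22 × 4/3 ≈ 29.333 μg/mL.
Peak 29.3 μg/mL vs MTC 27 μg/mL: exceeds toxic threshold.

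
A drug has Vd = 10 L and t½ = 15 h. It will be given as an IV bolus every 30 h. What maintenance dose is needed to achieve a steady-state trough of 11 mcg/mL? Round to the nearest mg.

τ/t½ = 30/15 ≈ 2, so f = (1/2)^(30/15) ≈ 0.250000.
Cmin,ss = (D/Vd)·f/(1−f), so D = Cmin,ss·Vd·(1−f)/f.
D = 11 × 10 × (1−f)/f ≈ 11 × 10 × 3.00000 ≈ 330.00 mg.

330 mg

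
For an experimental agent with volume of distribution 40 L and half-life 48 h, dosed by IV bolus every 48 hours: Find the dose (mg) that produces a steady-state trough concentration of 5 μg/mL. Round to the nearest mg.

200 mg

τ/t½ = 48/48 ≈ 1, so f = (1/2)^(48/48) ≈ 0.500000.
Cmin,ss = (D/Vd)·f/(1−f), so D = Cmin,ss·Vd·(1−f)/f.
D = 5 × 40 × (1−f)/f ≈ 5 × 40 × 1.00000 ≈ 200.00 mg.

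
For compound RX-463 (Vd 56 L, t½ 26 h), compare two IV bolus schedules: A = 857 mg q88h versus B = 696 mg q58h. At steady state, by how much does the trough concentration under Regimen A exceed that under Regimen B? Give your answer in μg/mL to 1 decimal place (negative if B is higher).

-1.7 μg/mL

Regimen A: f = (1/2)^(88/26) ≈ 0.0957; Cmin,ss = (857/56)·f/(1−f) ≈ 1.620 μg/mL.
Regimen B: f = (1/2)^(58/26) ≈ 0.2130; Cmin,ss = (696/56)·f/(1−f) ≈ 3.364 μg/mL.
Difference ≈ 1.620 − 3.364 ≈ -1.744 μg/mL.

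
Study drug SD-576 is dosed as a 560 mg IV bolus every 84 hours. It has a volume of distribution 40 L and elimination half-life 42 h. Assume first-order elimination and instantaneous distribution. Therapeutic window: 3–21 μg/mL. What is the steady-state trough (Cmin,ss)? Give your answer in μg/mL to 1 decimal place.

The dosing interval is 2 half-lives, so f = 2^(−2) = 0.25.
At steady state, R = 1/(1 − 0.25) = 4/3.
Single-dose peak C₀ = D/Vd = 560/40 = 14 μg/mL.
Steady-state peak Cmax,ss = C₀·R = 14 × 4/3 ≈ 18.667 μg/mL.
Steady-state trough Cmin,ss = Cmax,ss·f ≈ 18.667 × 0.25 ≈ 4.667 μg/mL.
Trough 4.7 μg/mL vs MEC 3 μg/mL: adequate.

4.7 μg/mL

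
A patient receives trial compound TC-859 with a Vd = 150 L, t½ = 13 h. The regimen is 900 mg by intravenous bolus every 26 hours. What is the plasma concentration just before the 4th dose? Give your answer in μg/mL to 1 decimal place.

2.0 μg/mL

f = (1/2)^(τ/t½) = (1/2)^(26/13) ≈ 0.2500.
C₀ = D/Vd = 900/150 ≈ 6.000 μg/mL.
Before the 4th dose, 3 doses have been given. Superposition: Cmin = C₀·(f + f² + … + f^3).
≈ 6.000 × (0.2500 + 0.0625 + 0.0156) ≈ 6.000 × 0.3281 ≈ 1.969 μg/mL.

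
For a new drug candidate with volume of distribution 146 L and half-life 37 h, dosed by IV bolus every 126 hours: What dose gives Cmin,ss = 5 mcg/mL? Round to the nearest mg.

τ/t½ = 126/37 ≈ 3.4054, so f = (1/2)^(126/37) ≈ 0.094378.
Cmin,ss = (D/Vd)·f/(1−f), so D = Cmin,ss·Vd·(1−f)/f.
D = 5 × 146 × (1−f)/f ≈ 5 × 146 × 9.59569 ≈ 7004.85 mg.

7005 mg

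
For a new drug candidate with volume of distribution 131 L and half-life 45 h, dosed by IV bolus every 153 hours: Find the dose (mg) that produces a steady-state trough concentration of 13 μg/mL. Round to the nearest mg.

τ/t½ = 153/45 ≈ 3.4, so f = (1/2)^(153/45) ≈ 0.094732.
Cmin,ss = (D/Vd)·f/(1−f), so D = Cmin,ss·Vd·(1−f)/f.
D = 13 × 131 × (1−f)/f ≈ 13 × 131 × 9.55610 ≈ 16274.04 mg.

16274 mg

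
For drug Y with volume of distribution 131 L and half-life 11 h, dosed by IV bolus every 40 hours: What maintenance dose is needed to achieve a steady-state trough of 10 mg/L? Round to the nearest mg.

τ/t½ = 40/11 ≈ 3.6364, so f = (1/2)^(40/11) ≈ 0.080417.
Cmin,ss = (D/Vd)·f/(1−f), so D = Cmin,ss·Vd·(1−f)/f.
D = 10 × 131 × (1−f)/f ≈ 10 × 131 × 11.43518 ≈ 14980.09 mg.

14980 mg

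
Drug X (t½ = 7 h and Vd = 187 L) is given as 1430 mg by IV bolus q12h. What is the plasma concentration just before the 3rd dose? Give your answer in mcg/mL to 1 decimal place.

3.0 mcg/mL

f = (1/2)^(τ/t½) = (1/2)^(12/7) ≈ 0.3048.
C₀ = D/Vd = 1430/187 ≈ 7.647 mcg/mL.
Before the 3rd dose, 2 doses have been given. Superposition: Cmin = C₀·(f + f²).
≈ 7.647 × (0.3048 + 0.0929) ≈ 7.647 × 0.3977 ≈ 3.041 mcg/mL.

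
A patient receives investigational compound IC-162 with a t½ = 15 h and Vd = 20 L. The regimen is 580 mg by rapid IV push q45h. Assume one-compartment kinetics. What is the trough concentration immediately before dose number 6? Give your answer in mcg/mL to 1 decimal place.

f = (1/2)^(τ/t½) = (1/2)^(45/15) ≈ 0.1250.
C₀ = D/Vd = 580/20 ≈ 29.000 mcg/mL.
Before the 6th dose, 5 doses have been given. Superposition: Cmin = C₀·(f + f² + … + f^5).
≈ 29.000 × (0.1250 + 0.0156 + 0.0020 + 0.0002 + 0.0000) ≈ 29.000 × 0.1428 ≈ 4.141 mcg/mL.

4.1 mcg/mL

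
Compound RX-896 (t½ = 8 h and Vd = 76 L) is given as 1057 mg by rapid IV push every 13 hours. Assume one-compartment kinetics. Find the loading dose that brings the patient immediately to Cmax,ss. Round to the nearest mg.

1564 mg

f = (1/2)^(13/8) ≈ 0.324210; accumulation ratio R = 1/(1−f) ≈ 1.47975.
Loading dose to hit Cmax,ss on first dose: D_load = D_maint·R ≈ 1057 × 1.47975 ≈ 1564.10 mg.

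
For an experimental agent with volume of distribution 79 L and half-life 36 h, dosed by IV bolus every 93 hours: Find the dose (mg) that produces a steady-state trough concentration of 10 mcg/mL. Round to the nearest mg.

τ/t½ = 93/36 ≈ 2.5833, so f = (1/2)^(93/36) ≈ 0.166855.
Cmin,ss = (D/Vd)·f/(1−f), so D = Cmin,ss·Vd·(1−f)/f.
D = 10 × 79 × (1−f)/f ≈ 10 × 79 × 4.99323 ≈ 3944.65 mg.

3945 mg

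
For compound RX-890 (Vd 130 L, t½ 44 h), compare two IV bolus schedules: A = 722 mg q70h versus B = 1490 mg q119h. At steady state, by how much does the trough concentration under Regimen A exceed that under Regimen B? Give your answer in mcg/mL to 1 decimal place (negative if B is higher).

Regimen A: f = (1/2)^(70/44) ≈ 0.3320; Cmin,ss = (722/130)·f/(1−f) ≈ 2.760 mcg/mL.
Regimen B: f = (1/2)^(119/44) ≈ 0.1534; Cmin,ss = (1490/130)·f/(1−f) ≈ 2.077 mcg/mL.
Difference ≈ 2.760 − 2.077 ≈ 0.683 mcg/mL.

0.7 mcg/mL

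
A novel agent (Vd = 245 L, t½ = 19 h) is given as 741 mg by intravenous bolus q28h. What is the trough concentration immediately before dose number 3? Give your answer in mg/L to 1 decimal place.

1.5 mg/L

f = (1/2)^(τ/t½) = (1/2)^(28/19) ≈ 0.3601.
C₀ = D/Vd = 741/245 ≈ 3.024 mg/L.
Before the 3rd dose, 2 doses have been given. Superposition: Cmin = C₀·(f + f²).
≈ 3.024 × (0.3601 + 0.1297) ≈ 3.024 × 0.4898 ≈ 1.481 mg/L.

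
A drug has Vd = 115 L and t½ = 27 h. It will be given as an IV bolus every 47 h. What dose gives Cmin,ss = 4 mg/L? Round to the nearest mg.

1077 mg

τ/t½ = 47/27 ≈ 1.7407, so f = (1/2)^(47/27) ≈ 0.299216.
Cmin,ss = (D/Vd)·f/(1−f), so D = Cmin,ss·Vd·(1−f)/f.
D = 4 × 115 × (1−f)/f ≈ 4 × 115 × 2.34207 ≈ 1077.35 mg.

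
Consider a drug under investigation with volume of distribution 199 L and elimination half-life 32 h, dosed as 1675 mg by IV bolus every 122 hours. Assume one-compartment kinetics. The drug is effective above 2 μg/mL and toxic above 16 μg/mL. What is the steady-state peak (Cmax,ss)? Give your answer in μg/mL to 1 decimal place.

9.1 μg/mL

τ/t½ = 122/32 ≈ 3.8125, so fraction remaining f = (1/2)^(122/32) ≈ 0.0712.
At steady state, accumulation factor R = 1/(1 − e^(−kτ)) ≈ 1.0767.
Single-dose peak C₀ = D/Vd = 1675/199 ≈ 8.417 μg/mL.
Steady-state peak Cmax,ss = C₀·R ≈ 8.417 × 1.0767 ≈ 9.063 μg/mL.
Peak 9.1 μg/mL vs MTC 16 μg/mL: below toxic threshold.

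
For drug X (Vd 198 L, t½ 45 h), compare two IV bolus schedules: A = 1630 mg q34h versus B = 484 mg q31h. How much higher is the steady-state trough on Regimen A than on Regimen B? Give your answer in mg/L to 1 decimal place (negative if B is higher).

Regimen A: f = (1/2)^(34/45) ≈ 0.5923; Cmin,ss = (1630/198)·f/(1−f) ≈ 11.960 mg/L.
Regimen B: f = (1/2)^(31/45) ≈ 0.6203; Cmin,ss = (484/198)·f/(1−f) ≈ 3.993 mg/L.
Difference ≈ 11.960 − 3.993 ≈ 7.967 mg/L.

8.0 mg/L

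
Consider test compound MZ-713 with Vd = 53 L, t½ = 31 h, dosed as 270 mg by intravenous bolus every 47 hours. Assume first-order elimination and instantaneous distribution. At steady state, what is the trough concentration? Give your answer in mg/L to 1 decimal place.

2.7 mg/L

k = ln2/t½ = ln2/31 ≈ 0.022360 h⁻¹; fraction remaining f = e^(−kτ) = e^(−0.022360×47) ≈ 0.3496.
Single-dose peak C₀ = D/Vd = 270/53 ≈ 5.094 mg/L.
Steady-state trough Cmin,ss = C₀·f/(1−f) ≈ 5.094 × 0.3496/0.6504 ≈ 2.738 mg/L.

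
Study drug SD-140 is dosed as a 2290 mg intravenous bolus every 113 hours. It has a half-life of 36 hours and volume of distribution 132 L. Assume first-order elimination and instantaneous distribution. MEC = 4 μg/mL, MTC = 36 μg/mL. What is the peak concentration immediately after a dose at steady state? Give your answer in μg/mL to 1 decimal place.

Over one 113-h interval, 113/36 ≈ 3.1389 half-lives elapse, leaving f ≈ 0.1135 of each dose.
Accumulation ratio R = 1/(1 − f) ≈ 1/0.8865 ≈ 1.1280.
Each bolus raises the concentration by D/Vd = 2290/132 ≈ 17.348 μg/mL.
Steady-state peak Cmax,ss = C₀·R ≈ 17.348 × 1.1280 ≈ 19.569 μg/mL.
Peak 19.6 μg/mL vs MTC 36 μg/mL: below toxic threshold.

19.6 μg/mL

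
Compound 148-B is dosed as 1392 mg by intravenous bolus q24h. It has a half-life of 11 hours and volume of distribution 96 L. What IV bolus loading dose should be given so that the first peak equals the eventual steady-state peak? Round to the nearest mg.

f = (1/2)^(24/11) ≈ 0.220398; accumulation ratio R = 1/(1−f) ≈ 1.28271.
Loading dose to hit Cmax,ss on first dose: D_load = D_maint·R ≈ 1392 × 1.28271 ≈ 1785.53 mg.

1786 mg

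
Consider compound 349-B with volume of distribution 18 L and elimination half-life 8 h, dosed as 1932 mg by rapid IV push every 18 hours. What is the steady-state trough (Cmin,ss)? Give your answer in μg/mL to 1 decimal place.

τ/t½ = 18/8 ≈ 2.25, so fraction remaining f = (1/2)^(18/8) ≈ 0.2102.
Accumulation ratio R = 1/(1 − f) ≈ 1/0.7898 ≈ 1.2661.
Single-dose peak C₀ = D/Vd = 1932/18 ≈ 107.333 μg/mL.
Cmax,ss = C₀/(1 − f) ≈ 107.333/0.7898 ≈ 135.899 μg/mL.
One interval later, Cmin,ss = Cmax,ss·e^(−kτ) ≈ 135.899 × 0.2102 ≈ 28.566 μg/mL.

28.6 μg/mL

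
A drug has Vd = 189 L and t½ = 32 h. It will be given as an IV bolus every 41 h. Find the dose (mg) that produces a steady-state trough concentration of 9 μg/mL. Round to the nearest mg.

2433 mg

τ/t½ = 41/32 ≈ 1.2812, so f = (1/2)^(41/32) ≈ 0.411439.
Cmin,ss = (D/Vd)·f/(1−f), so D = Cmin,ss·Vd·(1−f)/f.
D = 9 × 189 × (1−f)/f ≈ 9 × 189 × 1.43049 ≈ 2433.26 mg.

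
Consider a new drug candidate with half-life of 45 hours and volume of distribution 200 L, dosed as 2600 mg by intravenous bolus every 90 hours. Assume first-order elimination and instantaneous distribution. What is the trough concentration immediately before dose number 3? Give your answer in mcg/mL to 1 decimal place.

4.1 mcg/mL

f = (1/2)^(τ/t½) = (1/2)^(90/45) ≈ 0.2500.
C₀ = D/Vd = 2600/200 ≈ 13.000 mcg/mL.
Before the 3rd dose, 2 doses have been given. Superposition: Cmin = C₀·(f + f²).
≈ 13.000 × (0.2500 + 0.0625) ≈ 13.000 × 0.3125 ≈ 4.062 mcg/mL.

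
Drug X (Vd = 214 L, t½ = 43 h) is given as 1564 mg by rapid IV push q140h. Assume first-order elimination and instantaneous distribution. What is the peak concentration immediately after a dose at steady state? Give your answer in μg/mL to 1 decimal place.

8.2 μg/mL

τ/t½ = 140/43 ≈ 3.2558, so fraction remaining f = (1/2)^(140/43) ≈ 0.1047.
At steady state, accumulation factor R = 1/(1 − e^(−kτ)) ≈ 1.1169.
Each bolus raises the concentration by D/Vd = 1564/214 ≈ 7.308 μg/mL.
Steady-state peak Cmax,ss = C₀·R ≈ 7.308 × 1.1169 ≈ 8.162 μg/mL.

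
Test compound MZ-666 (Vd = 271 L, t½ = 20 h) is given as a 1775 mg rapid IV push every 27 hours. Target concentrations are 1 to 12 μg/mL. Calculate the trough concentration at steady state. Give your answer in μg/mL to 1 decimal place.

k = ln2/t½ = ln2/20 ≈ 0.034657 h⁻¹; fraction remaining f = e^(−kτ) = e^(−0.034657×27) ≈ 0.3923.
Accumulation ratio R = 1/(1 − f) ≈ 1/0.6077 ≈ 1.6455.
Each bolus raises the concentration by D/Vd = 1775/271 ≈ 6.550 μg/mL.
Steady-state peak Cmax,ss = C₀·R ≈ 6.550 × 1.6455 ≈ 10.778 μg/mL.
One interval later, Cmin,ss = Cmax,ss·e^(−kτ) ≈ 10.778 × 0.3923 ≈ 4.228 μg/mL.
Trough 4.2 μg/mL vs MEC 1 μg/mL: adequate.

4.2 μg/mL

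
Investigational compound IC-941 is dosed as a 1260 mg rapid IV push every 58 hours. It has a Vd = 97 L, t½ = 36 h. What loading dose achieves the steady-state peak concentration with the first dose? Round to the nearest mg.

f = (1/2)^(58/36) ≈ 0.327346; accumulation ratio R = 1/(1−f) ≈ 1.48665.
Loading dose to hit Cmax,ss on first dose: D_load = D_maint·R ≈ 1260 × 1.48665 ≈ 1873.18 mg.

1873 mg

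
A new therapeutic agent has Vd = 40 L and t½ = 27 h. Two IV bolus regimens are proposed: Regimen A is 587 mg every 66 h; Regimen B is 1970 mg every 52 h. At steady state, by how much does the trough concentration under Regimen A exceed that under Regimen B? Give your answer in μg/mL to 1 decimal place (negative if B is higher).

Regimen A: f = (1/2)^(66/27) ≈ 0.1837; Cmin,ss = (587/40)·f/(1−f) ≈ 3.302 μg/mL.
Regimen B: f = (1/2)^(52/27) ≈ 0.2632; Cmin,ss = (1970/40)·f/(1−f) ≈ 17.593 μg/mL.
Difference ≈ 3.302 − 17.593 ≈ -14.291 μg/mL.

-14.3 μg/mL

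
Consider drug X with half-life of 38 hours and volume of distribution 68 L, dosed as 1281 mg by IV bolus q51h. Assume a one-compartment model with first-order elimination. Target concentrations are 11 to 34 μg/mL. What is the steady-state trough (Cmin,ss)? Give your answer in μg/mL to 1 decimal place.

12.3 μg/mL

τ/t½ = 51/38 ≈ 1.3421, so fraction remaining f = (1/2)^(51/38) ≈ 0.3944.
Accumulation ratio R = 1/(1 − f) ≈ 1/0.6056 ≈ 1.6513.
Each bolus raises the concentration by D/Vd = 1281/68 ≈ 18.838 μg/mL.
Cmax,ss = C₀/(1 − f) ≈ 18.838/0.6056 ≈ 31.106 μg/mL.
Steady-state trough Cmin,ss = Cmax,ss·f ≈ 31.106 × 0.3944 ≈ 12.268 μg/mL.
Trough 12.3 μg/mL vs MEC 11 μg/mL: adequate.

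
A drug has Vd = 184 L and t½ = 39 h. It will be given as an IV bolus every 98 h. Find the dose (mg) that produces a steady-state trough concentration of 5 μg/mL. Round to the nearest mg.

4331 mg

τ/t½ = 98/39 ≈ 2.5128, so f = (1/2)^(98/39) ≈ 0.175213.
Cmin,ss = (D/Vd)·f/(1−f), so D = Cmin,ss·Vd·(1−f)/f.
D = 5 × 184 × (1−f)/f ≈ 5 × 184 × 4.70734 ≈ 4330.75 mg.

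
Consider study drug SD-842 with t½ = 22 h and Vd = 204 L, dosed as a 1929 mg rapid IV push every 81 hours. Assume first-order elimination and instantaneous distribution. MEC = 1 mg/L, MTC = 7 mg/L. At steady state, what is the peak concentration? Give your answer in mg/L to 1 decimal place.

10.3 mg/L

k = ln2/t½ = ln2/22 ≈ 0.031507 h⁻¹; fraction remaining f = e^(−kτ) = e^(−0.031507×81) ≈ 0.0779.
Accumulation ratio R = 1/(1 − f) ≈ 1/0.9221 ≈ 1.0845.
Each bolus raises the concentration by D/Vd = 1929/204 ≈ 9.456 mg/L.
Steady-state peak Cmax,ss = C₀·R ≈ 9.456 × 1.0845 ≈ 10.255 mg/L.
Peak 10.3 mg/L vs MTC 7 mg/L: exceeds toxic threshold.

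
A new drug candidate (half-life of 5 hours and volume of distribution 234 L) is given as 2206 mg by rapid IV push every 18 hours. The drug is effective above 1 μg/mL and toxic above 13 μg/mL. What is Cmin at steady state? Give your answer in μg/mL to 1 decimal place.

τ/t½ = 18/5 ≈ 3.6, so fraction remaining f = (1/2)^(18/5) ≈ 0.0825.
Accumulation ratio R = 1/(1 − f) ≈ 1/0.9175 ≈ 1.0899.
Single-dose peak C₀ = D/Vd = 2206/234 ≈ 9.427 μg/mL.
Cmax,ss = C₀/(1 − f) ≈ 9.427/0.9175 ≈ 10.275 μg/mL.
Steady-state trough Cmin,ss = Cmax,ss·f ≈ 10.275 × 0.0825 ≈ 0.848 μg/mL.
Trough 0.8 μg/mL vs MEC 1 μg/mL: subtherapeutic.

0.8 μg/mL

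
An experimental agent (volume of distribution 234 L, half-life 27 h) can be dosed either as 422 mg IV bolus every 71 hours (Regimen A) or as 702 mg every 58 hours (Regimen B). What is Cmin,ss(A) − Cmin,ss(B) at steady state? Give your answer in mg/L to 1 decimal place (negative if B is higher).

Regimen A: f = (1/2)^(71/27) ≈ 0.1616; Cmin,ss = (422/234)·f/(1−f) ≈ 0.348 mg/L.
Regimen B: f = (1/2)^(58/27) ≈ 0.2256; Cmin,ss = (702/234)·f/(1−f) ≈ 0.874 mg/L.
Difference ≈ 0.348 − 0.874 ≈ -0.526 mg/L.

-0.5 mg/L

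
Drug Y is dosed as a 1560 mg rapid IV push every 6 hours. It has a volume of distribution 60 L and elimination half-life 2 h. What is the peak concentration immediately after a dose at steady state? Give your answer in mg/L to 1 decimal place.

29.7 mg/L

τ = 6 h = 3 half-lives, so f = (1/2)^3 = 0.125.
At steady state, R = 1/(1 − 0.125) = 8/7.
Single-dose peak C₀ = D/Vd = 1560/60 = 26 mg/L.
Steady-state peak Cmax,ss = C₀·R = 26 × 8/7 ≈ 29.714 mg/L.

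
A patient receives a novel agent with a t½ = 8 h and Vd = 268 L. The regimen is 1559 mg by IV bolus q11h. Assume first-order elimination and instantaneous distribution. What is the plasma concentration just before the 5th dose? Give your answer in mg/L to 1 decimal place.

f = (1/2)^(τ/t½) = (1/2)^(11/8) ≈ 0.3856.
C₀ = D/Vd = 1559/268 ≈ 5.817 mg/L.
Before the 5th dose, 4 doses have been given. Superposition: Cmin = C₀·(f + f² + … + f^4).
≈ 5.817 × (0.3856 + 0.1487 + 0.0573 + 0.0221) ≈ 5.817 × 0.6137 ≈ 3.570 mg/L.

3.6 mg/L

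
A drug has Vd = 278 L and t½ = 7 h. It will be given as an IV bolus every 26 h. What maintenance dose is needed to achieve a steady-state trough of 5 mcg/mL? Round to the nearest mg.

τ/t½ = 26/7 ≈ 3.7143, so f = (1/2)^(26/7) ≈ 0.076188.
Cmin,ss = (D/Vd)·f/(1−f), so D = Cmin,ss·Vd·(1−f)/f.
D = 5 × 278 × (1−f)/f ≈ 5 × 278 × 12.12543 ≈ 16854.35 mg.

16854 mg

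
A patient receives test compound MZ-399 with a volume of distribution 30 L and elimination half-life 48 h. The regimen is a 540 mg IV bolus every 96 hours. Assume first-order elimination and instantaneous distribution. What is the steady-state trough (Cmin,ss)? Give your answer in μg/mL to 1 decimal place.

6.0 μg/mL

The dosing interval is 2 half-lives, so f = 2^(−2) = 0.25.
At steady state, R = 1/(1 − 0.25) = 4/3.
Single-dose peak C₀ = D/Vd = 540/30 = 18 μg/mL.
Steady-state peak Cmax,ss = C₀·R = 18 × 4/3 ≈ 24.000 μg/mL.
Steady-state trough Cmin,ss = Cmax,ss·f ≈ 24.000 × 0.25 ≈ 6.000 μg/mL.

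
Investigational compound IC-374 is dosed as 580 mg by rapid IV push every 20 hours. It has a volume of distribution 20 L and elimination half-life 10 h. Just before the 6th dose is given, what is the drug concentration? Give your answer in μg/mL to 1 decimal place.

f = (1/2)^(τ/t½) = (1/2)^(20/10) ≈ 0.2500.
C₀ = D/Vd = 580/20 ≈ 29.000 μg/mL.
Before the 6th dose, 5 doses have been given. Superposition: Cmin = C₀·(f + f² + … + f^5).
≈ 29.000 × (0.2500 + 0.0625 + 0.0156 + 0.0039 + 0.0010) ≈ 29.000 × 0.3330 ≈ 9.657 μg/mL.

9.7 μg/mL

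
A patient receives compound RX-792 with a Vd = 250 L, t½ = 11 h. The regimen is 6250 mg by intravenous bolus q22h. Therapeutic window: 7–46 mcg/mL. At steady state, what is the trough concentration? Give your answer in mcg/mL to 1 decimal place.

τ = 22 h = 2 half-lives, so f = (1/2)^2 = 0.25.
At steady state, R = 1/(1 − 0.25) = 4/3.
Single-dose peak C₀ = D/Vd = 6250/250 = 25 mcg/mL.
Steady-state peak Cmax,ss = C₀·R = 25 × 4/3 ≈ 33.333 mcg/mL.
Steady-state trough Cmin,ss = Cmax,ss·f ≈ 33.333 × 0.25 ≈ 8.333 mcg/mL.
Trough 8.3 mcg/mL vs MEC 7 mcg/mL: adequate.

8.3 mcg/mL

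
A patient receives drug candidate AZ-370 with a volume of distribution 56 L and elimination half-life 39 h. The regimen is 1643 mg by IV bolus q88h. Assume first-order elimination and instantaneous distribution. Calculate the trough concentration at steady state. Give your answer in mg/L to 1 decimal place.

τ/t½ = 88/39 ≈ 2.2564, so fraction remaining f = (1/2)^(88/39) ≈ 0.2093.
Single-dose peak C₀ = D/Vd = 1643/56 ≈ 29.339 mg/L.
Steady-state trough Cmin,ss = C₀·f/(1−f) ≈ 29.339 × 0.2093/0.7907 ≈ 7.766 mg/L.

7.8 mg/L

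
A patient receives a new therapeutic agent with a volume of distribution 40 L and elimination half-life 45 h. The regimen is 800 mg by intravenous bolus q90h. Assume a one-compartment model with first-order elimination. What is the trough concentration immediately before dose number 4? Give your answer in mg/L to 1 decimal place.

6.6 mg/L

f = (1/2)^(τ/t½) = (1/2)^(90/45) ≈ 0.2500.
C₀ = D/Vd = 800/40 ≈ 20.000 mg/L.
Before the 4th dose, 3 doses have been given. Superposition: Cmin = C₀·(f + f² + … + f^3).
≈ 20.000 × (0.2500 + 0.0625 + 0.0156) ≈ 20.000 × 0.3281 ≈ 6.562 mg/L.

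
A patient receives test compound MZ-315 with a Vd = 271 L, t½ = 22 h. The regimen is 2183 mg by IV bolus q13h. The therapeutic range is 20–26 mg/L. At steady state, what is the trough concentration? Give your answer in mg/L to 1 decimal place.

15.9 mg/L

k = ln2/t½ = ln2/22 ≈ 0.031507 h⁻¹; fraction remaining f = e^(−kτ) = e^(−0.031507×13) ≈ 0.6639.
Single-dose peak C₀ = D/Vd = 2183/271 ≈ 8.055 mg/L.
Steady-state trough Cmin,ss = C₀·f/(1−f) ≈ 8.055 × 0.6639/0.3361 ≈ 15.911 mg/L.
Trough 15.9 mg/L vs MEC 20 mg/L: subtherapeutic.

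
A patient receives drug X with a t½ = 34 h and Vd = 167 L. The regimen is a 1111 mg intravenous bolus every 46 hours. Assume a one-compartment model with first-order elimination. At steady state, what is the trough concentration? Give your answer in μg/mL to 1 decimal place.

4.3 μg/mL

k = ln2/t½ = ln2/34 ≈ 0.020387 h⁻¹; fraction remaining f = e^(−kτ) = e^(−0.020387×46) ≈ 0.3915.
Accumulation ratio R = 1/(1 − f) ≈ 1/0.6085 ≈ 1.6434.
Each bolus raises the concentration by D/Vd = 1111/167 ≈ 6.653 μg/mL.
Steady-state peak Cmax,ss = C₀·R ≈ 6.653 × 1.6434 ≈ 10.934 μg/mL.
Steady-state trough Cmin,ss = Cmax,ss·f ≈ 10.934 × 0.3915 ≈ 4.281 μg/mL.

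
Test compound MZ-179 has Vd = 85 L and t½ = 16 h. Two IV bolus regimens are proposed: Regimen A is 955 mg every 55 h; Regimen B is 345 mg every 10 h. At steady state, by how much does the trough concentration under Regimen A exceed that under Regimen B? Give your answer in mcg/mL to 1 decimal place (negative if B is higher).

Regimen A: f = (1/2)^(55/16) ≈ 0.0923; Cmin,ss = (955/85)·f/(1−f) ≈ 1.142 mcg/mL.
Regimen B: f = (1/2)^(10/16) ≈ 0.6484; Cmin,ss = (345/85)·f/(1−f) ≈ 7.485 mcg/mL.
Difference ≈ 1.142 − 7.485 ≈ -6.343 mcg/mL.

-6.3 mcg/mL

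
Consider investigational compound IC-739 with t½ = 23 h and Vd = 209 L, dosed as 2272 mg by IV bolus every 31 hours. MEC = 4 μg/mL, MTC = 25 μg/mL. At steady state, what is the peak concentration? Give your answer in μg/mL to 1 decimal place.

τ/t½ = 31/23 ≈ 1.3478, so fraction remaining f = (1/2)^(31/23) ≈ 0.3929.
At steady state, accumulation factor R = 1/(1 − e^(−kτ)) ≈ 1.6472.
Single-dose peak C₀ = D/Vd = 2272/209 ≈ 10.871 μg/mL.
Steady-state peak Cmax,ss = C₀·R ≈ 10.871 × 1.6472 ≈ 17.907 μg/mL.
Peak 17.9 μg/mL vs MTC 25 μg/mL: below toxic threshold.

17.9 μg/mL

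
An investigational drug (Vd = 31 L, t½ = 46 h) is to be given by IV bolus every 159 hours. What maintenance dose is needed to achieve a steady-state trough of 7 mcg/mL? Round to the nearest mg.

2165 mg

τ/t½ = 159/46 ≈ 3.4565, so f = (1/2)^(159/46) ≈ 0.091093.
Cmin,ss = (D/Vd)·f/(1−f), so D = Cmin,ss·Vd·(1−f)/f.
D = 7 × 31 × (1−f)/f ≈ 7 × 31 × 9.97779 ≈ 2165.18 mg.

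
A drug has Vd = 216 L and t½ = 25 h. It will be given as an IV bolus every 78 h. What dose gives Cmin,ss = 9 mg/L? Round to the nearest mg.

τ/t½ = 78/25 ≈ 3.12, so f = (1/2)^(78/25) ≈ 0.115023.
Cmin,ss = (D/Vd)·f/(1−f), so D = Cmin,ss·Vd·(1−f)/f.
D = 9 × 216 × (1−f)/f ≈ 9 × 216 × 7.69391 ≈ 14956.96 mg.

14957 mg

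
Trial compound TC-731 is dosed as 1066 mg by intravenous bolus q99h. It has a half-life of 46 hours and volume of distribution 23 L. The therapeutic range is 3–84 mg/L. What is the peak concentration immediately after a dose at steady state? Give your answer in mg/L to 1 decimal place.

k = ln2/t½ = ln2/46 ≈ 0.015068 h⁻¹; fraction remaining f = e^(−kτ) = e^(−0.015068×99) ≈ 0.2250.
At steady state, accumulation factor R = 1/(1 − e^(−kτ)) ≈ 1.2903.
Single-dose peak C₀ = D/Vd = 1066/23 ≈ 46.348 mg/L.
Steady-state peak Cmax,ss = C₀·R ≈ 46.348 × 1.2903 ≈ 59.803 mg/L.
Peak 59.8 mg/L vs MTC 84 mg/L: below toxic threshold.

59.8 mg/L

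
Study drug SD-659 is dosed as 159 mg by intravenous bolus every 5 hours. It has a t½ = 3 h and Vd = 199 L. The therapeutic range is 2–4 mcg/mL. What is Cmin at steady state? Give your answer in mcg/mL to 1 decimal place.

0.4 mcg/mL

τ/t½ = 5/3 ≈ 1.6667, so fraction remaining f = (1/2)^(5/3) ≈ 0.3150.
Single-dose peak C₀ = D/Vd = 159/199 ≈ 0.799 mcg/mL.
Steady-state trough Cmin,ss = C₀·f/(1−f) ≈ 0.799 × 0.3150/0.6850 ≈ 0.367 mcg/mL.
Trough 0.4 mcg/mL vs MEC 2 mcg/mL: subtherapeutic.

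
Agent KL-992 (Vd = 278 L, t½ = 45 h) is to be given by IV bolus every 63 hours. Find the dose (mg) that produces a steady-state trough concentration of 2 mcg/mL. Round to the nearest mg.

911 mg

τ/t½ = 63/45 ≈ 1.4, so f = (1/2)^(63/45) ≈ 0.378929.
Cmin,ss = (D/Vd)·f/(1−f), so D = Cmin,ss·Vd·(1−f)/f.
D = 2 × 278 × (1−f)/f ≈ 2 × 278 × 1.63902 ≈ 911.30 mg.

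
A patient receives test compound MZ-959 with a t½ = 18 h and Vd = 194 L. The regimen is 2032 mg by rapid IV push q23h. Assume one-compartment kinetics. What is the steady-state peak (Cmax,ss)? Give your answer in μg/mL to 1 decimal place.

17.8 μg/mL

τ/t½ = 23/18 ≈ 1.2778, so fraction remaining f = (1/2)^(23/18) ≈ 0.4124.
Accumulation ratio R = 1/(1 − f) ≈ 1/0.5876 ≈ 1.7018.
Single-dose peak C₀ = D/Vd = 2032/194 ≈ 10.474 μg/mL.
Cmax,ss = C₀/(1 − f) ≈ 10.474/0.5876 ≈ 17.825 μg/mL.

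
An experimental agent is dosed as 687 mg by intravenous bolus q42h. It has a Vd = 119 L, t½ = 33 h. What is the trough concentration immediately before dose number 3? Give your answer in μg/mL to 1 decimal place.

3.4 μg/mL

f = (1/2)^(τ/t½) = (1/2)^(42/33) ≈ 0.4139.
C₀ = D/Vd = 687/119 ≈ 5.773 μg/mL.
Before the 3rd dose, 2 doses have been given. Superposition: Cmin = C₀·(f + f²).
≈ 5.773 × (0.4139 + 0.1713) ≈ 5.773 × 0.5852 ≈ 3.378 μg/mL.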